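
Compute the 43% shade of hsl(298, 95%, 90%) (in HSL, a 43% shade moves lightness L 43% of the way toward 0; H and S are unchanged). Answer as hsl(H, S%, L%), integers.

hsl(298, 95%, 51%)

L moves 43% from 90 toward 0: 90 − 38.7 = 51.3 → 51.
H and S are unchanged.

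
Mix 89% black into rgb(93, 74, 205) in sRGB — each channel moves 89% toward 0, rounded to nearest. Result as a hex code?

#0A0817

Lerp each channel 89% toward 0:
  R: 93 + 0.89×(0−93) = 93 − 82.77 = 10.23 → 10
  G: 74 + 0.89×(0−74) = 74 − 65.86 = 8.14 → 8
  B: 205 + 0.89×(0−205) = 205 − 182.45 = 22.55 → 23
rgb(10, 8, 23) = #0A0817.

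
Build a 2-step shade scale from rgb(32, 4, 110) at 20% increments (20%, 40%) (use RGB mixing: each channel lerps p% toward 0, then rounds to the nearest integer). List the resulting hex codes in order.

#1A0358, #130242

20%: (32 − 6.4 = 25.6→26, 4 − 0.8 = 3.2→3, 110 − 22 = 88→88) → #1A0358
40%: (32 − 12.8 = 19.2→19, 4 − 1.6 = 2.4→2, 110 − 44 = 66→66) → #130242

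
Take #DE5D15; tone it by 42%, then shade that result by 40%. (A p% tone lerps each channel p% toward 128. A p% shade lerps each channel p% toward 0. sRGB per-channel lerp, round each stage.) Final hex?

#6E4128

#DE5D15 is rgb(222, 93, 21).
A 42% tone moves each channel 42% toward 128:
  R: 222 + 0.42×(128−222) = 222 − 39.48 = 182.52 → 183
  G: 93 + 0.42×(128−93) = 93 + 14.7 = 107.7 → 108
  B: 21 + 44.94 = 65.94 → 66
After the tone: rgb(183, 108, 66) = #B76C42.
A 40% shade moves each channel 40% toward 0:
  R: 183 − 73.2 = 109.8 → 110
  G: 108 − 43.2 = 64.8 → 65
  B: 66 + 0.4×(0−66) = 66 − 26.4 = 39.6 → 40
rgb(110, 65, 40) = #6E4128.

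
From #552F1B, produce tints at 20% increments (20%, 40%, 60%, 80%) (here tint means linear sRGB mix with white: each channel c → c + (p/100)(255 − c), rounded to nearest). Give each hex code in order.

#775949, #998276, #BBACA4, #DDD5D1

#552F1B is rgb(85, 47, 27).
20%: (85 + 34 = 119→119, 47 + 41.6 = 88.6→89, 27 + 45.6 = 72.6→73) → #775949
40%: (85 + 68 = 153→153, 47 + 83.2 = 130.2→130, 27 + 91.2 = 118.2→118) → #998276
60%: (85 + 102 = 187→187, 47 + 124.8 = 171.8→172, 27 + 136.8 = 163.8→164) → #BBACA4
80%: (85 + 136 = 221→221, 47 + 166.4 = 213.4→213, 27 + 182.4 = 209.4→209) → #DDD5D1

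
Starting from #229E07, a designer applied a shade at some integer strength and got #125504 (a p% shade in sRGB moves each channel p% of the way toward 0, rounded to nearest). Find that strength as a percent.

46%

#229E07 is rgb(34, 158, 7); #125504 is rgb(18, 85, 4).
On the G channel (widest range): 85 ≈ 158 + (p/100)(0 − 158), so p ≈ 100×(85 − 158)/(0 − 158) = -7300/-158 = 46.20.
p = 46 reproduces all three channels after rounding.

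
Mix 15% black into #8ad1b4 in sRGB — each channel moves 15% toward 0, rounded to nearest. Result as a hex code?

#75b299

#8ad1b4 is rgb(138, 209, 180).
Per channel, c → c + 0.15(0 − c):
  R: 138 − 20.7 = 117.3 → 117
  G: 209 − 31.35 = 177.65 → 178
  B: 180 + 0.15×(0−180) = 180 − 27 = 153 → 153
rgb(117, 178, 153) = #75b299.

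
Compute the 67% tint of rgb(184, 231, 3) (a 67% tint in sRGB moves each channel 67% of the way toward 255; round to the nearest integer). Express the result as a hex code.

A 67% tint moves each channel 67% toward 255:
  R: 184 + 0.67×(255−184) = 184 + 47.57 = 231.57 → 232
  G: 231 + 16.08 = 247.08 → 247
  B: 3 + 168.84 = 171.84 → 172
rgb(232, 247, 172) = #E8F7AC.

#E8F7AC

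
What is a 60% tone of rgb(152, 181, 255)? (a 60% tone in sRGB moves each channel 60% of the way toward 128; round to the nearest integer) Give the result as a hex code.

#8a95b3

Per channel, c → c + 0.6(128 − c):
  R: 152 + 0.6×(128−152) = 152 − 14.4 = 137.6 → 138
  G: 181 − 31.8 = 149.2 → 149
  B: 255 − 76.2 = 178.8 → 179
rgb(138, 149, 179) = #8a95b3.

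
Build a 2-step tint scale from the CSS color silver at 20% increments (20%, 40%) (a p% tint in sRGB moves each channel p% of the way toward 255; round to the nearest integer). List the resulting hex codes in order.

#cdcdcd, #d9d9d9

CSS silver is rgb(192, 192, 192).
20%: (192 + 12.6 = 204.6→205, 192 + 12.6 = 204.6→205, 192 + 12.6 = 204.6→205) → #cdcdcd
40%: (192 + 25.2 = 217.2→217, 192 + 25.2 = 217.2→217, 192 + 25.2 = 217.2→217) → #d9d9d9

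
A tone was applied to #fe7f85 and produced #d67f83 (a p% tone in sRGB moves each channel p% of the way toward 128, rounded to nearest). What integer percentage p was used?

#fe7f85 is rgb(254, 127, 133); #d67f83 is rgb(214, 127, 131).
On the R channel (widest range): 214 ≈ 254 + (p/100)(128 − 254), so p ≈ 100×(214 − 254)/(128 − 254) = -4000/-126 = 31.75.
p = 32 reproduces all three channels after rounding.

32%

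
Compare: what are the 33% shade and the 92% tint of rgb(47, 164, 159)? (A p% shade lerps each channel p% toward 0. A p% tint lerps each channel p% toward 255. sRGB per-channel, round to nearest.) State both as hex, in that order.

#1F6E6B, #EEF8F7

33% shade:
  R: 47 + 0.33×(0−47) = 47 − 15.51 = 31.49 → 31
  G: 164 − 54.12 = 109.88 → 110
  B: 159 + 0.33×(0−159) = 159 − 52.47 = 106.53 → 107
  → #1F6E6B
92% tint:
  R: 47 + 0.92×(255−47) = 47 + 191.36 = 238.36 → 238
  G: 164 + 83.72 = 247.72 → 248
  B: 159 + 88.32 = 247.32 → 247
  → #EEF8F7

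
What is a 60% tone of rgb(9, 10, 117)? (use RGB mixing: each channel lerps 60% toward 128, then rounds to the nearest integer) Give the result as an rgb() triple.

A 60% tone moves each channel 60% toward 128:
  R: 9 + 0.6×(128−9) = 9 + 71.4 = 80.4 → 80
  G: 10 + 0.6×(128−10) = 10 + 70.8 = 80.8 → 81
  B: 117 + 0.6×(128−117) = 117 + 6.6 = 123.6 → 124

rgb(80, 81, 124)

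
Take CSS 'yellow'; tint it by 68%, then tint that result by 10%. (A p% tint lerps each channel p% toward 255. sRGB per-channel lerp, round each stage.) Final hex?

CSS yellow is rgb(255, 255, 0).
Per channel, c → c + 0.68(255 − c):
  R: 255 + 0.68×(255−255) = 255 + 0 = 255 → 255
  G: 255 + 0 = 255 → 255
  B: 0 + 0.68×(255−0) = 0 + 173.4 = 173.4 → 173
After the tint: rgb(255, 255, 173) = #FFFFAD.
Per channel, c → c + 0.1(255 − c):
  R: 255 + 0.1×(255−255) = 255 + 0 = 255 → 255
  G: 255 + 0.1×(255−255) = 255 + 0 = 255 → 255
  B: 173 + 8.2 = 181.2 → 181
rgb(255, 255, 181) = #FFFFB5.

#FFFFB5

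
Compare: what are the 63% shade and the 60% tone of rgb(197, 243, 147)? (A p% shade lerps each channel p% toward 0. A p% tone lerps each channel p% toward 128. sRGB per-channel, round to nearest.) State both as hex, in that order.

#495A36, #9CAE88

63% shade:
  R: 197 + 0.63×(0−197) = 197 − 124.11 = 72.89 → 73
  G: 243 − 153.09 = 89.91 → 90
  B: 147 − 92.61 = 54.39 → 54
  → #495A36
60% tone:
  R: 197 + 0.6×(128−197) = 197 − 41.4 = 155.6 → 156
  G: 243 + 0.6×(128−243) = 243 − 69 = 174 → 174
  B: 147 + 0.6×(128−147) = 147 − 11.4 = 135.6 → 136
  → #9CAE88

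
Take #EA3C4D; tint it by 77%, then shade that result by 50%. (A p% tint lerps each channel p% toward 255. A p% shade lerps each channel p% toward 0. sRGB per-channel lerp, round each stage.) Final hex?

#7D696B

#EA3C4D is rgb(234, 60, 77).
Lerp each channel 77% toward 255:
  R: 234 + 0.77×(255−234) = 234 + 16.17 = 250.17 → 250
  G: 60 + 0.77×(255−60) = 60 + 150.15 = 210.15 → 210
  B: 77 + 0.77×(255−77) = 77 + 137.06 = 214.06 → 214
After the tint: rgb(250, 210, 214) = #FAD2D6.
Per channel, c → c + 0.5(0 − c):
  R: 250 + 0.5×(0−250) = 250 − 125 = 125 → 125
  G: 210 − 105 = 105 → 105
  B: 214 − 107 = 107 → 107
rgb(125, 105, 107) = #7D696B.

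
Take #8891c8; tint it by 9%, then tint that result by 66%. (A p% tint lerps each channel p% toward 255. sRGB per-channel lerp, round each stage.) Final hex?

#daddee

#8891c8 is rgb(136, 145, 200).
A 9% tint moves each channel 9% toward 255:
  R: 136 + 10.71 = 146.71 → 147
  G: 145 + 0.09×(255−145) = 145 + 9.9 = 154.9 → 155
  B: 200 + 0.09×(255−200) = 200 + 4.95 = 204.95 → 205
After the tint: rgb(147, 155, 205) = #939bcd.
A 66% tint moves each channel 66% toward 255:
  R: 147 + 0.66×(255−147) = 147 + 71.28 = 218.28 → 218
  G: 155 + 0.66×(255−155) = 155 + 66 = 221 → 221
  B: 205 + 0.66×(255−205) = 205 + 33 = 238 → 238
rgb(218, 221, 238) = #daddee.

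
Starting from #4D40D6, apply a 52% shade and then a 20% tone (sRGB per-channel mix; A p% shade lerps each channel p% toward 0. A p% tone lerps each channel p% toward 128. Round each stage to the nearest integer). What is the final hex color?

#37326C

#4D40D6 is rgb(77, 64, 214).
Lerp each channel 52% toward 0:
  R: 77 − 40.04 = 36.96 → 37
  G: 64 + 0.52×(0−64) = 64 − 33.28 = 30.72 → 31
  B: 214 − 111.28 = 102.72 → 103
After the shade: rgb(37, 31, 103) = #251F67.
Per channel, c → c + 0.2(128 − c):
  R: 37 + 0.2×(128−37) = 37 + 18.2 = 55.2 → 55
  G: 31 + 19.4 = 50.4 → 50
  B: 103 + 0.2×(128−103) = 103 + 5 = 108 → 108
rgb(55, 50, 108) = #37326C.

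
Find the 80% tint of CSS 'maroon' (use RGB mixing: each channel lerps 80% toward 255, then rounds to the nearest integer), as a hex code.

#e6cccc

CSS maroon is rgb(128, 0, 0).
Per channel, c → c + 0.8(255 − c):
  R: 128 + 0.8×(255−128) = 128 + 101.6 = 229.6 → 230
  G: 0 + 204 = 204 → 204
  B: 0 + 0.8×(255−0) = 0 + 204 = 204 → 204
rgb(230, 204, 204) = #e6cccc.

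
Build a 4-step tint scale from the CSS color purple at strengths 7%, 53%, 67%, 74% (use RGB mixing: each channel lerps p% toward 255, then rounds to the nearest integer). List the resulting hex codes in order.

#891289, #c387c3, #d5abd5, #debdde

CSS purple is rgb(128, 0, 128).
7%: (128 + 8.89 = 136.89→137, 0 + 17.85 = 17.85→18, 128 + 8.89 = 136.89→137) → #891289
53%: (128 + 67.31 = 195.31→195, 0 + 135.15 = 135.15→135, 128 + 67.31 = 195.31→195) → #c387c3
67%: (128 + 85.09 = 213.09→213, 0 + 170.85 = 170.85→171, 128 + 85.09 = 213.09→213) → #d5abd5
74%: (128 + 93.98 = 221.98→222, 0 + 188.7 = 188.7→189, 128 + 93.98 = 221.98→222) → #debdde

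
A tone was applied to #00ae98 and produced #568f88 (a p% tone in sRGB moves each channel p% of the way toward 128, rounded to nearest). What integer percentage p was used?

#00ae98 is rgb(0, 174, 152); #568f88 is rgb(86, 143, 136).
On the R channel (widest range): 86 ≈ 0 + (p/100)(128 − 0), so p ≈ 100×(86 − 0)/(128 − 0) = 8600/128 = 67.19.
p = 67 reproduces all three channels after rounding.

67%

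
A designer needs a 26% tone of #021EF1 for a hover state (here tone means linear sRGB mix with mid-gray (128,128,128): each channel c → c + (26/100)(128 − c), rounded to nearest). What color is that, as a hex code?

#2337D4

#021EF1 is rgb(2, 30, 241).
A 26% tone moves each channel 26% toward 128:
  R: 2 + 0.26×(128−2) = 2 + 32.76 = 34.76 → 35
  G: 30 + 25.48 = 55.48 → 55
  B: 241 + 0.26×(128−241) = 241 − 29.38 = 211.62 → 212
rgb(35, 55, 212) = #2337D4.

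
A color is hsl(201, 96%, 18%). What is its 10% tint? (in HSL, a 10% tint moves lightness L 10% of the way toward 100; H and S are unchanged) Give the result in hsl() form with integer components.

hsl(201, 96%, 26%)

L moves 10% from 18 toward 100: 18 + 8.2 = 26.2 → 26.
H and S are unchanged.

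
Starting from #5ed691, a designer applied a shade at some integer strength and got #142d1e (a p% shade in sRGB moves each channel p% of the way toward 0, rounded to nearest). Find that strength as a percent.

79%

#5ed691 is rgb(94, 214, 145); #142d1e is rgb(20, 45, 30).
On the G channel (widest range): 45 ≈ 214 + (p/100)(0 − 214), so p ≈ 100×(45 − 214)/(0 − 214) = -16900/-214 = 78.97.
p = 79 reproduces all three channels after rounding.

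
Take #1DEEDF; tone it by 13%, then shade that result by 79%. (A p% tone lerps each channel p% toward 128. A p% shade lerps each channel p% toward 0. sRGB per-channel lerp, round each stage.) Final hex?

#092F2C

#1DEEDF is rgb(29, 238, 223).
Lerp each channel 13% toward 128:
  R: 29 + 0.13×(128−29) = 29 + 12.87 = 41.87 → 42
  G: 238 + 0.13×(128−238) = 238 − 14.3 = 223.7 → 224
  B: 223 − 12.35 = 210.65 → 211
After the tone: rgb(42, 224, 211) = #2AE0D3.
Lerp each channel 79% toward 0:
  R: 42 − 33.18 = 8.82 → 9
  G: 224 + 0.79×(0−224) = 224 − 176.96 = 47.04 → 47
  B: 211 − 166.69 = 44.31 → 44
rgb(9, 47, 44) = #092F2C.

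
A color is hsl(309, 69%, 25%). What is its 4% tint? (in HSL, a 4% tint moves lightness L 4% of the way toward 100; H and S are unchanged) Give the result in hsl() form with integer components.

L moves 4% from 25 toward 100: 25 + 3 = 28 → 28.
H and S are unchanged.

hsl(309, 69%, 28%)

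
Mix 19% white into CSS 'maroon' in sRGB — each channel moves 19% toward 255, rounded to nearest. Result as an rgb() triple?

CSS maroon is rgb(128, 0, 0).
Lerp each channel 19% toward 255:
  R: 128 + 0.19×(255−128) = 128 + 24.13 = 152.13 → 152
  G: 0 + 0.19×(255−0) = 0 + 48.45 = 48.45 → 48
  B: 0 + 0.19×(255−0) = 0 + 48.45 = 48.45 → 48

rgb(152, 48, 48)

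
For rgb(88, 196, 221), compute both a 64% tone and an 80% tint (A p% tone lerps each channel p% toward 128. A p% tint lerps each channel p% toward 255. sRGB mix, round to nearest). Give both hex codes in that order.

#7298A1, #DEF3F8

64% tone:
  R: 88 + 0.64×(128−88) = 88 + 25.6 = 113.6 → 114
  G: 196 + 0.64×(128−196) = 196 − 43.52 = 152.48 → 152
  B: 221 + 0.64×(128−221) = 221 − 59.52 = 161.48 → 161
  → #7298A1
80% tint:
  R: 88 + 0.8×(255−88) = 88 + 133.6 = 221.6 → 222
  G: 196 + 0.8×(255−196) = 196 + 47.2 = 243.2 → 243
  B: 221 + 0.8×(255−221) = 221 + 27.2 = 248.2 → 248
  → #DEF3F8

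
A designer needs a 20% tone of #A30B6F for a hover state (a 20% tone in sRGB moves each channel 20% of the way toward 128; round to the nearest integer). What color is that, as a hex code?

#A30B6F is rgb(163, 11, 111).
Lerp each channel 20% toward 128:
  R: 163 + 0.2×(128−163) = 163 − 7 = 156 → 156
  G: 11 + 0.2×(128−11) = 11 + 23.4 = 34.4 → 34
  B: 111 + 0.2×(128−111) = 111 + 3.4 = 114.4 → 114
rgb(156, 34, 114) = #9C2272.

#9C2272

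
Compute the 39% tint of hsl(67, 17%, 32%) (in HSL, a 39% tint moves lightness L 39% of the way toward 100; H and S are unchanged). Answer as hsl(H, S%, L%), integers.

hsl(67, 17%, 59%)

L moves 39% from 32 toward 100: 32 + 26.52 = 58.52 → 59.
H and S are unchanged.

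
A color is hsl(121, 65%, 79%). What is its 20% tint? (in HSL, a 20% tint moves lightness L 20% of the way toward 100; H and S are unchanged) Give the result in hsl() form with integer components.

L moves 20% from 79 toward 100: 79 + 4.2 = 83.2 → 83.
H and S are unchanged.

hsl(121, 65%, 83%)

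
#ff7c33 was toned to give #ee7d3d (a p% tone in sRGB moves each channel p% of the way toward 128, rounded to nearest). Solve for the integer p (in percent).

13%

#ff7c33 is rgb(255, 124, 51); #ee7d3d is rgb(238, 125, 61).
On the R channel (widest range): 238 ≈ 255 + (p/100)(128 − 255), so p ≈ 100×(238 − 255)/(128 − 255) = -1700/-127 = 13.39.
p = 13 reproduces all three channels after rounding.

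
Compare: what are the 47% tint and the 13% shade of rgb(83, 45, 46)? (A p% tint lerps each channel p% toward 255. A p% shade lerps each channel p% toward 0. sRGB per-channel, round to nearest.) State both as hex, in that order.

47% tint:
  R: 83 + 0.47×(255−83) = 83 + 80.84 = 163.84 → 164
  G: 45 + 98.7 = 143.7 → 144
  B: 46 + 0.47×(255−46) = 46 + 98.23 = 144.23 → 144
  → #a49090
13% shade:
  R: 83 − 10.79 = 72.21 → 72
  G: 45 + 0.13×(0−45) = 45 − 5.85 = 39.15 → 39
  B: 46 + 0.13×(0−46) = 46 − 5.98 = 40.02 → 40
  → #482728

#a49090, #482728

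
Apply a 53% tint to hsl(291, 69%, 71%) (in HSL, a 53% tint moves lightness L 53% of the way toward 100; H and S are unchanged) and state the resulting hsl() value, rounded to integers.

L moves 53% from 71 toward 100: 71 + 15.37 = 86.37 → 86.
H and S are unchanged.

hsl(291, 69%, 86%)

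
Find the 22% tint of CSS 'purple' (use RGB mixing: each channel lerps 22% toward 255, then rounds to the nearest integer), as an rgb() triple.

CSS purple is rgb(128, 0, 128).
Per channel, c → c + 0.22(255 − c):
  R: 128 + 27.94 = 155.94 → 156
  G: 0 + 56.1 = 56.1 → 56
  B: 128 + 27.94 = 155.94 → 156

rgb(156, 56, 156)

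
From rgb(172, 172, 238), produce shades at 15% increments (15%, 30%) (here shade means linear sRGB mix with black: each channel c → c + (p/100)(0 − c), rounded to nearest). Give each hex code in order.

#9292CA, #7878A7

15%: (172 − 25.8 = 146.2→146, 172 − 25.8 = 146.2→146, 238 − 35.7 = 202.3→202) → #9292CA
30%: (172 − 51.6 = 120.4→120, 172 − 51.6 = 120.4→120, 238 − 71.4 = 166.6→167) → #7878A7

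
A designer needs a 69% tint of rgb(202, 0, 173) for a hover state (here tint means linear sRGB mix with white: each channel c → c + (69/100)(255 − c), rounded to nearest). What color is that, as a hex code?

Per channel, c → c + 0.69(255 − c):
  R: 202 + 0.69×(255−202) = 202 + 36.57 = 238.57 → 239
  G: 0 + 0.69×(255−0) = 0 + 175.95 = 175.95 → 176
  B: 173 + 56.58 = 229.58 → 230
rgb(239, 176, 230) = #EFB0E6.

#EFB0E6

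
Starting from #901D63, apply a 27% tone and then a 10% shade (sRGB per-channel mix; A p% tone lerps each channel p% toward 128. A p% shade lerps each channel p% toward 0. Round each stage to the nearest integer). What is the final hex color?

#901D63 is rgb(144, 29, 99).
Per channel, c → c + 0.27(128 − c):
  R: 144 + 0.27×(128−144) = 144 − 4.32 = 139.68 → 140
  G: 29 + 26.73 = 55.73 → 56
  B: 99 + 0.27×(128−99) = 99 + 7.83 = 106.83 → 107
After the tone: rgb(140, 56, 107) = #8C386B.
A 10% shade moves each channel 10% toward 0:
  R: 140 + 0.1×(0−140) = 140 − 14 = 126 → 126
  G: 56 + 0.1×(0−56) = 56 − 5.6 = 50.4 → 50
  B: 107 − 10.7 = 96.3 → 96
rgb(126, 50, 96) = #7E3260.

#7E3260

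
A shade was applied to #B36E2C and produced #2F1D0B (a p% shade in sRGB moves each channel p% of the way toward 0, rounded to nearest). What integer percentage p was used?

#B36E2C is rgb(179, 110, 44); #2F1D0B is rgb(47, 29, 11).
On the R channel (widest range): 47 ≈ 179 + (p/100)(0 − 179), so p ≈ 100×(47 − 179)/(0 − 179) = -13200/-179 = 73.74.
p = 74 reproduces all three channels after rounding.

74%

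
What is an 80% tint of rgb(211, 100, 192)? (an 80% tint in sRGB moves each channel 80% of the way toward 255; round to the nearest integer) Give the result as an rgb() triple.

An 80% tint moves each channel 80% toward 255:
  R: 211 + 0.8×(255−211) = 211 + 35.2 = 246.2 → 246
  G: 100 + 124 = 224 → 224
  B: 192 + 0.8×(255−192) = 192 + 50.4 = 242.4 → 242

rgb(246, 224, 242)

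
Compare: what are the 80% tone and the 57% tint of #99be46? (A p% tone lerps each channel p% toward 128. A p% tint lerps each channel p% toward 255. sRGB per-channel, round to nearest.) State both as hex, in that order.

#858c74, #d3e3af

#99be46 is rgb(153, 190, 70).
80% tone:
  R: 153 − 20 = 133 → 133
  G: 190 − 49.6 = 140.4 → 140
  B: 70 + 46.4 = 116.4 → 116
  → #858c74
57% tint:
  R: 153 + 0.57×(255−153) = 153 + 58.14 = 211.14 → 211
  G: 190 + 37.05 = 227.05 → 227
  B: 70 + 0.57×(255−70) = 70 + 105.45 = 175.45 → 175
  → #d3e3af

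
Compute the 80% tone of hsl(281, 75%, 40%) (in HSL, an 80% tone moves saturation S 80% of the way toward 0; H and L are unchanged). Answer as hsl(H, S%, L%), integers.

S moves 80% from 75 toward 0: 75 − 60 = 15 → 15.
H and L are unchanged.

hsl(281, 15%, 40%)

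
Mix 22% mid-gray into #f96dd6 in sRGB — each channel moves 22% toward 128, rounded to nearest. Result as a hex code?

#de71c3

#f96dd6 is rgb(249, 109, 214).
A 22% tone moves each channel 22% toward 128:
  R: 249 − 26.62 = 222.38 → 222
  G: 109 + 0.22×(128−109) = 109 + 4.18 = 113.18 → 113
  B: 214 − 18.92 = 195.08 → 195
rgb(222, 113, 195) = #de71c3.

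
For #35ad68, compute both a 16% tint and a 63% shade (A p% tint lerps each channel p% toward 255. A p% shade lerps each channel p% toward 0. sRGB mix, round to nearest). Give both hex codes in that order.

#55ba80, #144026

#35ad68 is rgb(53, 173, 104).
16% tint:
  R: 53 + 0.16×(255−53) = 53 + 32.32 = 85.32 → 85
  G: 173 + 13.12 = 186.12 → 186
  B: 104 + 0.16×(255−104) = 104 + 24.16 = 128.16 → 128
  → #55ba80
63% shade:
  R: 53 + 0.63×(0−53) = 53 − 33.39 = 19.61 → 20
  G: 173 + 0.63×(0−173) = 173 − 108.99 = 64.01 → 64
  B: 104 + 0.63×(0−104) = 104 − 65.52 = 38.48 → 38
  → #144026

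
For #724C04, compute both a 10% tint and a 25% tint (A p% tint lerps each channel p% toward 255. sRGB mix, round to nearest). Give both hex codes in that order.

#724C04 is rgb(114, 76, 4).
10% tint:
  R: 114 + 14.1 = 128.1 → 128
  G: 76 + 17.9 = 93.9 → 94
  B: 4 + 0.1×(255−4) = 4 + 25.1 = 29.1 → 29
  → #805E1D
25% tint:
  R: 114 + 35.25 = 149.25 → 149
  G: 76 + 44.75 = 120.75 → 121
  B: 4 + 0.25×(255−4) = 4 + 62.75 = 66.75 → 67
  → #957943

#805E1D, #957943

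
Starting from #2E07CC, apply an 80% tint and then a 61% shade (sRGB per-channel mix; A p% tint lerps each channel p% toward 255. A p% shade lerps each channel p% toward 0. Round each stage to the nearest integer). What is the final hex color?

#535060

#2E07CC is rgb(46, 7, 204).
An 80% tint moves each channel 80% toward 255:
  R: 46 + 167.2 = 213.2 → 213
  G: 7 + 198.4 = 205.4 → 205
  B: 204 + 40.8 = 244.8 → 245
After the tint: rgb(213, 205, 245) = #D5CDF5.
Per channel, c → c + 0.61(0 − c):
  R: 213 + 0.61×(0−213) = 213 − 129.93 = 83.07 → 83
  G: 205 + 0.61×(0−205) = 205 − 125.05 = 79.95 → 80
  B: 245 + 0.61×(0−245) = 245 − 149.45 = 95.55 → 96
rgb(83, 80, 96) = #535060.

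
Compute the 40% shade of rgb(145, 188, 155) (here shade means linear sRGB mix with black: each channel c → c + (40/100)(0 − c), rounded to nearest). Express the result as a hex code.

#57715d

Lerp each channel 40% toward 0:
  R: 145 + 0.4×(0−145) = 145 − 58 = 87 → 87
  G: 188 − 75.2 = 112.8 → 113
  B: 155 − 62 = 93 → 93
rgb(87, 113, 93) = #57715d.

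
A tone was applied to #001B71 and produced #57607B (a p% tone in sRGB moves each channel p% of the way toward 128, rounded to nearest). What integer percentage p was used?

#001B71 is rgb(0, 27, 113); #57607B is rgb(87, 96, 123).
On the R channel (widest range): 87 ≈ 0 + (p/100)(128 − 0), so p ≈ 100×(87 − 0)/(128 − 0) = 8700/128 = 67.97.
p = 68 reproduces all three channels after rounding.

68%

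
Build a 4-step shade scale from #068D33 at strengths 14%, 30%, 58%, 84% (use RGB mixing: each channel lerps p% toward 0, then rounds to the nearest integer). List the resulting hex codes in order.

#068D33 is rgb(6, 141, 51).
14%: (6 − 0.84 = 5.16→5, 141 − 19.74 = 121.26→121, 51 − 7.14 = 43.86→44) → #05792C
30%: (6 − 1.8 = 4.2→4, 141 − 42.3 = 98.7→99, 51 − 15.3 = 35.7→36) → #046324
58%: (6 − 3.48 = 2.52→3, 141 − 81.78 = 59.22→59, 51 − 29.58 = 21.42→21) → #033B15
84%: (6 − 5.04 = 0.96→1, 141 − 118.44 = 22.56→23, 51 − 42.84 = 8.16→8) → #011708

#05792C, #046324, #033B15, #011708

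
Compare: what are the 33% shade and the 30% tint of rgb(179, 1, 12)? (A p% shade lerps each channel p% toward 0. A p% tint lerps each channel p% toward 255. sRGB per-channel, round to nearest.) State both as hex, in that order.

#780108, #ca4d55

33% shade:
  R: 179 − 59.07 = 119.93 → 120
  G: 1 + 0.33×(0−1) = 1 − 0.33 = 0.67 → 1
  B: 12 − 3.96 = 8.04 → 8
  → #780108
30% tint:
  R: 179 + 22.8 = 201.8 → 202
  G: 1 + 0.3×(255−1) = 1 + 76.2 = 77.2 → 77
  B: 12 + 0.3×(255−12) = 12 + 72.9 = 84.9 → 85
  → #ca4d55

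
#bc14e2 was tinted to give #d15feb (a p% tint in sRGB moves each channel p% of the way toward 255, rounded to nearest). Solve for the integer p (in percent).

32%

#bc14e2 is rgb(188, 20, 226); #d15feb is rgb(209, 95, 235).
On the G channel (widest range): 95 ≈ 20 + (p/100)(255 − 20), so p ≈ 100×(95 − 20)/(255 − 20) = 7500/235 = 31.91.
p = 32 reproduces all three channels after rounding.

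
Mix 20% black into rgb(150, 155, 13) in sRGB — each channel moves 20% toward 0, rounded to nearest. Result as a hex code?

#787C0A

Per channel, c → c + 0.2(0 − c):
  R: 150 + 0.2×(0−150) = 150 − 30 = 120 → 120
  G: 155 − 31 = 124 → 124
  B: 13 + 0.2×(0−13) = 13 − 2.6 = 10.4 → 10
rgb(120, 124, 10) = #787C0A.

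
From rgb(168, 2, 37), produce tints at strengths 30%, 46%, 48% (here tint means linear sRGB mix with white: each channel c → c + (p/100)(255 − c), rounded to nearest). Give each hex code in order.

#C24E66, #D07689, #D27B8E

30%: (168 + 26.1 = 194.1→194, 2 + 75.9 = 77.9→78, 37 + 65.4 = 102.4→102) → #C24E66
46%: (168 + 40.02 = 208.02→208, 2 + 116.38 = 118.38→118, 37 + 100.28 = 137.28→137) → #D07689
48%: (168 + 41.76 = 209.76→210, 2 + 121.44 = 123.44→123, 37 + 104.64 = 141.64→142) → #D27B8E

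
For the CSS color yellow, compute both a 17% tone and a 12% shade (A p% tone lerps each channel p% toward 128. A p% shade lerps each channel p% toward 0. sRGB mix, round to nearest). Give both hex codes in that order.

#E9E916, #E0E000

CSS yellow is rgb(255, 255, 0).
17% tone:
  R: 255 − 21.59 = 233.41 → 233
  G: 255 + 0.17×(128−255) = 255 − 21.59 = 233.41 → 233
  B: 0 + 0.17×(128−0) = 0 + 21.76 = 21.76 → 22
  → #E9E916
12% shade:
  R: 255 − 30.6 = 224.4 → 224
  G: 255 − 30.6 = 224.4 → 224
  B: 0 + 0.12×(0−0) = 0 + 0 = 0 → 0
  → #E0E000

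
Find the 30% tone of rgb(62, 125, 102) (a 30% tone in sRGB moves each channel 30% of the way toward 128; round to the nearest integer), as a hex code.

#527e6e

Lerp each channel 30% toward 128:
  R: 62 + 19.8 = 81.8 → 82
  G: 125 + 0.3×(128−125) = 125 + 0.9 = 125.9 → 126
  B: 102 + 7.8 = 109.8 → 110
rgb(82, 126, 110) = #527e6e.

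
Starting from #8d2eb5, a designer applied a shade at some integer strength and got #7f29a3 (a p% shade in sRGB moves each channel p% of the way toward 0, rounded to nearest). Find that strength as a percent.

#8d2eb5 is rgb(141, 46, 181); #7f29a3 is rgb(127, 41, 163).
On the B channel (widest range): 163 ≈ 181 + (p/100)(0 − 181), so p ≈ 100×(163 − 181)/(0 − 181) = -1800/-181 = 9.94.
p = 10 reproduces all three channels after rounding.

10%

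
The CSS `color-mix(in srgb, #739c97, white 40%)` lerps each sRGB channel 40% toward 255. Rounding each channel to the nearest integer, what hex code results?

#739c97 is rgb(115, 156, 151).
A 40% tint moves each channel 40% toward 255:
  R: 115 + 0.4×(255−115) = 115 + 56 = 171 → 171
  G: 156 + 39.6 = 195.6 → 196
  B: 151 + 0.4×(255−151) = 151 + 41.6 = 192.6 → 193
rgb(171, 196, 193) = #abc4c1.

#abc4c1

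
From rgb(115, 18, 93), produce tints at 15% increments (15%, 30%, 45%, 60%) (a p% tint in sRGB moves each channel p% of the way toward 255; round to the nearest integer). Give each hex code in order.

#883675, #9D598E, #B27DA6, #C7A0BE

15%: (115 + 21 = 136→136, 18 + 35.55 = 53.55→54, 93 + 24.3 = 117.3→117) → #883675
30%: (115 + 42 = 157→157, 18 + 71.1 = 89.1→89, 93 + 48.6 = 141.6→142) → #9D598E
45%: (115 + 63 = 178→178, 18 + 106.65 = 124.65→125, 93 + 72.9 = 165.9→166) → #B27DA6
60%: (115 + 84 = 199→199, 18 + 142.2 = 160.2→160, 93 + 97.2 = 190.2→190) → #C7A0BE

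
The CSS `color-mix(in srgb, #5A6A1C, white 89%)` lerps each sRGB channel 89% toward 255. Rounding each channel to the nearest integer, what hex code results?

#5A6A1C is rgb(90, 106, 28).
An 89% tint moves each channel 89% toward 255:
  R: 90 + 146.85 = 236.85 → 237
  G: 106 + 132.61 = 238.61 → 239
  B: 28 + 202.03 = 230.03 → 230
rgb(237, 239, 230) = #EDEFE6.

#EDEFE6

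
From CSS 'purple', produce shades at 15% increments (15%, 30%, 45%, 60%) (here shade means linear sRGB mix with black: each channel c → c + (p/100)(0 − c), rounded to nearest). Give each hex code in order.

#6d006d, #5a005a, #460046, #330033

CSS purple is rgb(128, 0, 128).
15%: (128 − 19.2 = 108.8→109, 0→0, 128 − 19.2 = 108.8→109) → #6d006d
30%: (128 − 38.4 = 89.6→90, 0→0, 128 − 38.4 = 89.6→90) → #5a005a
45%: (128 − 57.6 = 70.4→70, 0→0, 128 − 57.6 = 70.4→70) → #460046
60%: (128 − 76.8 = 51.2→51, 0→0, 128 − 76.8 = 51.2→51) → #330033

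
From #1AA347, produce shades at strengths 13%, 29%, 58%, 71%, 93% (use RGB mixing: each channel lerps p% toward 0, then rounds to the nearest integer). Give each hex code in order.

#1AA347 is rgb(26, 163, 71).
13%: (26 − 3.38 = 22.62→23, 163 − 21.19 = 141.81→142, 71 − 9.23 = 61.77→62) → #178E3E
29%: (26 − 7.54 = 18.46→18, 163 − 47.27 = 115.73→116, 71 − 20.59 = 50.41→50) → #127432
58%: (26 − 15.08 = 10.92→11, 163 − 94.54 = 68.46→68, 71 − 41.18 = 29.82→30) → #0B441E
71%: (26 − 18.46 = 7.54→8, 163 − 115.73 = 47.27→47, 71 − 50.41 = 20.59→21) → #082F15
93%: (26 − 24.18 = 1.82→2, 163 − 151.59 = 11.41→11, 71 − 66.03 = 4.97→5) → #020B05

#178E3E, #127432, #0B441E, #082F15, #020B05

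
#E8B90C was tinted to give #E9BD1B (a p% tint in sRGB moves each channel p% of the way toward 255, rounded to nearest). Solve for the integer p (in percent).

#E8B90C is rgb(232, 185, 12); #E9BD1B is rgb(233, 189, 27).
On the B channel (widest range): 27 ≈ 12 + (p/100)(255 − 12), so p ≈ 100×(27 − 12)/(255 − 12) = 1500/243 = 6.17.
p = 6 reproduces all three channels after rounding.

6%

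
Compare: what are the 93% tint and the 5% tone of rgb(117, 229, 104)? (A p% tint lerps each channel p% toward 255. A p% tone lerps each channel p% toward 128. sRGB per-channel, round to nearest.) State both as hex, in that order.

#f5fdf4, #76e069

93% tint:
  R: 117 + 128.34 = 245.34 → 245
  G: 229 + 24.18 = 253.18 → 253
  B: 104 + 140.43 = 244.43 → 244
  → #f5fdf4
5% tone:
  R: 117 + 0.05×(128−117) = 117 + 0.55 = 117.55 → 118
  G: 229 + 0.05×(128−229) = 229 − 5.05 = 223.95 → 224
  B: 104 + 1.2 = 105.2 → 105
  → #76e069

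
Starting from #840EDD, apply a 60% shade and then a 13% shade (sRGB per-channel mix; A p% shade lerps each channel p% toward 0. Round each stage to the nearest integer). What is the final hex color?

#2E054D

#840EDD is rgb(132, 14, 221).
Lerp each channel 60% toward 0:
  R: 132 + 0.6×(0−132) = 132 − 79.2 = 52.8 → 53
  G: 14 − 8.4 = 5.6 → 6
  B: 221 + 0.6×(0−221) = 221 − 132.6 = 88.4 → 88
After the shade: rgb(53, 6, 88) = #350658.
A 13% shade moves each channel 13% toward 0:
  R: 53 + 0.13×(0−53) = 53 − 6.89 = 46.11 → 46
  G: 6 + 0.13×(0−6) = 6 − 0.78 = 5.22 → 5
  B: 88 + 0.13×(0−88) = 88 − 11.44 = 76.56 → 77
rgb(46, 5, 77) = #2E054D.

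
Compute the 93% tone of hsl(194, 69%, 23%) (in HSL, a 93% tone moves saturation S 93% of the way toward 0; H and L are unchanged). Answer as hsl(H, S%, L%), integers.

S moves 93% from 69 toward 0: 69 − 64.17 = 4.83 → 5.
H and L are unchanged.

hsl(194, 5%, 23%)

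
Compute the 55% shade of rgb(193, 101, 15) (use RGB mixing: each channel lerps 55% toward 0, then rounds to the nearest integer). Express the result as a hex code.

#572d07

Lerp each channel 55% toward 0:
  R: 193 − 106.15 = 86.85 → 87
  G: 101 + 0.55×(0−101) = 101 − 55.55 = 45.45 → 45
  B: 15 + 0.55×(0−15) = 15 − 8.25 = 6.75 → 7
rgb(87, 45, 7) = #572d07.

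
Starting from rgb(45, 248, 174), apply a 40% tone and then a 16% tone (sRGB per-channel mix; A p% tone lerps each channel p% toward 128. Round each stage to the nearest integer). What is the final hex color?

Lerp each channel 40% toward 128:
  R: 45 + 33.2 = 78.2 → 78
  G: 248 − 48 = 200 → 200
  B: 174 + 0.4×(128−174) = 174 − 18.4 = 155.6 → 156
After the tone: rgb(78, 200, 156) = #4ec89c.
Lerp each channel 16% toward 128:
  R: 78 + 0.16×(128−78) = 78 + 8 = 86 → 86
  G: 200 + 0.16×(128−200) = 200 − 11.52 = 188.48 → 188
  B: 156 + 0.16×(128−156) = 156 − 4.48 = 151.52 → 152
rgb(86, 188, 152) = #56bc98.

#56bc98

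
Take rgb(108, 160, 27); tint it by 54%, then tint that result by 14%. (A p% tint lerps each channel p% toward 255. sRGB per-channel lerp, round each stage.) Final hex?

Per channel, c → c + 0.54(255 − c):
  R: 108 + 0.54×(255−108) = 108 + 79.38 = 187.38 → 187
  G: 160 + 0.54×(255−160) = 160 + 51.3 = 211.3 → 211
  B: 27 + 0.54×(255−27) = 27 + 123.12 = 150.12 → 150
After the tint: rgb(187, 211, 150) = #BBD396.
Lerp each channel 14% toward 255:
  R: 187 + 9.52 = 196.52 → 197
  G: 211 + 6.16 = 217.16 → 217
  B: 150 + 14.7 = 164.7 → 165
rgb(197, 217, 165) = #C5D9A5.

#C5D9A5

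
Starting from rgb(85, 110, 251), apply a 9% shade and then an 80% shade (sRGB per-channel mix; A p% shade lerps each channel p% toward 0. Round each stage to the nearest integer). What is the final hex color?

#0f142e

Per channel, c → c + 0.09(0 − c):
  R: 85 − 7.65 = 77.35 → 77
  G: 110 + 0.09×(0−110) = 110 − 9.9 = 100.1 → 100
  B: 251 + 0.09×(0−251) = 251 − 22.59 = 228.41 → 228
After the shade: rgb(77, 100, 228) = #4d64e4.
Per channel, c → c + 0.8(0 − c):
  R: 77 + 0.8×(0−77) = 77 − 61.6 = 15.4 → 15
  G: 100 + 0.8×(0−100) = 100 − 80 = 20 → 20
  B: 228 + 0.8×(0−228) = 228 − 182.4 = 45.6 → 46
rgb(15, 20, 46) = #0f142e.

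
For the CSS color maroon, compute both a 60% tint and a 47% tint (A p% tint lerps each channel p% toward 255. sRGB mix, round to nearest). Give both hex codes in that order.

CSS maroon is rgb(128, 0, 0).
60% tint:
  R: 128 + 0.6×(255−128) = 128 + 76.2 = 204.2 → 204
  G: 0 + 0.6×(255−0) = 0 + 153 = 153 → 153
  B: 0 + 0.6×(255−0) = 0 + 153 = 153 → 153
  → #cc9999
47% tint:
  R: 128 + 0.47×(255−128) = 128 + 59.69 = 187.69 → 188
  G: 0 + 0.47×(255−0) = 0 + 119.85 = 119.85 → 120
  B: 0 + 0.47×(255−0) = 0 + 119.85 = 119.85 → 120
  → #bc7878

#cc9999, #bc7878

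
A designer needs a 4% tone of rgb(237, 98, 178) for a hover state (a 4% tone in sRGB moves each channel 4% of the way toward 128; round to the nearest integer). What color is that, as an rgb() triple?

A 4% tone moves each channel 4% toward 128:
  R: 237 + 0.04×(128−237) = 237 − 4.36 = 232.64 → 233
  G: 98 + 0.04×(128−98) = 98 + 1.2 = 99.2 → 99
  B: 178 − 2 = 176 → 176

rgb(233, 99, 176)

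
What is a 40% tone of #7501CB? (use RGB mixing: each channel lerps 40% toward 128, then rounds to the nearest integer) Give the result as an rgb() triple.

rgb(121, 52, 173)

#7501CB is rgb(117, 1, 203).
Lerp each channel 40% toward 128:
  R: 117 + 0.4×(128−117) = 117 + 4.4 = 121.4 → 121
  G: 1 + 50.8 = 51.8 → 52
  B: 203 − 30 = 173 → 173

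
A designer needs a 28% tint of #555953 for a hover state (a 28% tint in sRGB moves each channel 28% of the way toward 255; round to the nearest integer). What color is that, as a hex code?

#858783

#555953 is rgb(85, 89, 83).
Per channel, c → c + 0.28(255 − c):
  R: 85 + 47.6 = 132.6 → 133
  G: 89 + 0.28×(255−89) = 89 + 46.48 = 135.48 → 135
  B: 83 + 48.16 = 131.16 → 131
rgb(133, 135, 131) = #858783.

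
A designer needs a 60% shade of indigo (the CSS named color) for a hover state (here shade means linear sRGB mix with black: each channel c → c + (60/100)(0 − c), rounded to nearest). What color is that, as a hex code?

#1E0034

CSS indigo is rgb(75, 0, 130).
Per channel, c → c + 0.6(0 − c):
  R: 75 + 0.6×(0−75) = 75 − 45 = 30 → 30
  G: 0 + 0 = 0 → 0
  B: 130 − 78 = 52 → 52
rgb(30, 0, 52) = #1E0034.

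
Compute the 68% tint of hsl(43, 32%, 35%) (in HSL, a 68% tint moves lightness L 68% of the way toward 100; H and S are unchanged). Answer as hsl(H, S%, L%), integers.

L moves 68% from 35 toward 100: 35 + 44.2 = 79.2 → 79.
H and S are unchanged.

hsl(43, 32%, 79%)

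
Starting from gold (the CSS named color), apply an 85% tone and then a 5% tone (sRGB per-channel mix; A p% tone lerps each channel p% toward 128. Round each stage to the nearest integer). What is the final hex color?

CSS gold is rgb(255, 215, 0).
An 85% tone moves each channel 85% toward 128:
  R: 255 + 0.85×(128−255) = 255 − 107.95 = 147.05 → 147
  G: 215 + 0.85×(128−215) = 215 − 73.95 = 141.05 → 141
  B: 0 + 0.85×(128−0) = 0 + 108.8 = 108.8 → 109
After the tone: rgb(147, 141, 109) = #938d6d.
A 5% tone moves each channel 5% toward 128:
  R: 147 − 0.95 = 146.05 → 146
  G: 141 − 0.65 = 140.35 → 140
  B: 109 + 0.05×(128−109) = 109 + 0.95 = 109.95 → 110
rgb(146, 140, 110) = #928c6e.

#928c6e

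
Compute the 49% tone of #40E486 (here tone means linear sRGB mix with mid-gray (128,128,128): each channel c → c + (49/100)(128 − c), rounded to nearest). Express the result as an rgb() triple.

rgb(95, 179, 131)

#40E486 is rgb(64, 228, 134).
Per channel, c → c + 0.49(128 − c):
  R: 64 + 31.36 = 95.36 → 95
  G: 228 − 49 = 179 → 179
  B: 134 + 0.49×(128−134) = 134 − 2.94 = 131.06 → 131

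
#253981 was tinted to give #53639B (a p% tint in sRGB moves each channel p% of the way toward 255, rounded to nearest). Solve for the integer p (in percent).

21%

#253981 is rgb(37, 57, 129); #53639B is rgb(83, 99, 155).
On the R channel (widest range): 83 ≈ 37 + (p/100)(255 − 37), so p ≈ 100×(83 − 37)/(255 − 37) = 4600/218 = 21.10.
p = 21 reproduces all three channels after rounding.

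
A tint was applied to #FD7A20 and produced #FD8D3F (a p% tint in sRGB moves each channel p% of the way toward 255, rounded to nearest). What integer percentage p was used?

14%

#FD7A20 is rgb(253, 122, 32); #FD8D3F is rgb(253, 141, 63).
On the B channel (widest range): 63 ≈ 32 + (p/100)(255 − 32), so p ≈ 100×(63 − 32)/(255 − 32) = 3100/223 = 13.90.
p = 14 reproduces all three channels after rounding.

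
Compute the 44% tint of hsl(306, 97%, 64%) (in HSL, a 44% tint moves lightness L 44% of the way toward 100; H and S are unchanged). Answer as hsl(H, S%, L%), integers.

hsl(306, 97%, 80%)

L moves 44% from 64 toward 100: 64 + 15.84 = 79.84 → 80.
H and S are unchanged.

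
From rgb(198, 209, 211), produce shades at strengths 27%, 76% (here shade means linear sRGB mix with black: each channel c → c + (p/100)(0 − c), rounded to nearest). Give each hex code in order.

27%: (198 − 53.46 = 144.54→145, 209 − 56.43 = 152.57→153, 211 − 56.97 = 154.03→154) → #91999A
76%: (198 − 150.48 = 47.52→48, 209 − 158.84 = 50.16→50, 211 − 160.36 = 50.64→51) → #303233

#91999A, #303233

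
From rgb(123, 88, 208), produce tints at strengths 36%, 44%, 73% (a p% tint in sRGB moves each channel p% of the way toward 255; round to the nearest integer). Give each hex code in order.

#AB94E1, #B5A1E5, #DBD2F2

36%: (123 + 47.52 = 170.52→171, 88 + 60.12 = 148.12→148, 208 + 16.92 = 224.92→225) → #AB94E1
44%: (123 + 58.08 = 181.08→181, 88 + 73.48 = 161.48→161, 208 + 20.68 = 228.68→229) → #B5A1E5
73%: (123 + 96.36 = 219.36→219, 88 + 121.91 = 209.91→210, 208 + 34.31 = 242.31→242) → #DBD2F2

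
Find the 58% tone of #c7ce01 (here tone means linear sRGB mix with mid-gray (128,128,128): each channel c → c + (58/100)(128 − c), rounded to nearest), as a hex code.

#c7ce01 is rgb(199, 206, 1).
Lerp each channel 58% toward 128:
  R: 199 + 0.58×(128−199) = 199 − 41.18 = 157.82 → 158
  G: 206 − 45.24 = 160.76 → 161
  B: 1 + 73.66 = 74.66 → 75
rgb(158, 161, 75) = #9ea14b.

#9ea14b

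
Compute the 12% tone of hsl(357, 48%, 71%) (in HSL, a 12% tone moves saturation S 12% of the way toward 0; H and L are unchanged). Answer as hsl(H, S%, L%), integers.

S moves 12% from 48 toward 0: 48 − 5.76 = 42.24 → 42.
H and L are unchanged.

hsl(357, 42%, 71%)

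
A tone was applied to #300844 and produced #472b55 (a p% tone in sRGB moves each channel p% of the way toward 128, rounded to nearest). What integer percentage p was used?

29%

#300844 is rgb(48, 8, 68); #472b55 is rgb(71, 43, 85).
On the G channel (widest range): 43 ≈ 8 + (p/100)(128 − 8), so p ≈ 100×(43 − 8)/(128 − 8) = 3500/120 = 29.17.
p = 29 reproduces all three channels after rounding.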